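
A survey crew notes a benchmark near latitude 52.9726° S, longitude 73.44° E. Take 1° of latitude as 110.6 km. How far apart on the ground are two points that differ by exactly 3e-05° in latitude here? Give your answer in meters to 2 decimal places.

3.32 meters

3e-05° × 110600 m/° = 3.318 m.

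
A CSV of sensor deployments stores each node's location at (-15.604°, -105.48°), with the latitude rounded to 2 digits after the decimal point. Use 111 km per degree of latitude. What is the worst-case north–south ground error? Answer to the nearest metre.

555 metres

Rounding to 2 decimal places leaves the latitude within ±0.005° of the true value.
So the N–S error is at most 0.005 × 111000 = 555 m.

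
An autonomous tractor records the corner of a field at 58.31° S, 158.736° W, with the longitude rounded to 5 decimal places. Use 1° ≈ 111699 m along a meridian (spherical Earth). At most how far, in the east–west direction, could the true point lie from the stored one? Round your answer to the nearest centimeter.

29 centimeters

Rounding to 5 decimal places leaves the longitude within ±5e-06° of the true value.
One degree of longitude at 58.31° is 111699 × cos 58.31° ≈ 111699 × 0.5253 = 58678.1 m.
So at most 5e-06° × 58678.1 ≈ 0.29339 m east–west.
That is 0.29339 m = 29.339 cm.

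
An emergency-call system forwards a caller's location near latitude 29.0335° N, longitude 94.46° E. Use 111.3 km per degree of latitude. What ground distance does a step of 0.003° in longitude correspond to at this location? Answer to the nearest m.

0.003° of longitude at 29.0335° is 0.003 × 111300 × cos 29.0335° ≈ 0.003 × 97313.6 = 291.941 m.

292 m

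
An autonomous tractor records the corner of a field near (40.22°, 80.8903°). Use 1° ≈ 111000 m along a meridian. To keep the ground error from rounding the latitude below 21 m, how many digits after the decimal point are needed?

4 decimal places

One degree of latitude covers 111000 m.
Rounding to N decimal places gives at most 0.5 × 10⁻ᴺ degrees of error, i.e. 0.5 × 10⁻ᴺ × 111000 m.
Setting 55500 × 10⁻ᴺ ≤ 21 gives 10ᴺ ≥ 2643, i.e. N ≥ 3.42.
So 4 decimal places suffice (5.55 m); 3 would allow up to 55.5 m.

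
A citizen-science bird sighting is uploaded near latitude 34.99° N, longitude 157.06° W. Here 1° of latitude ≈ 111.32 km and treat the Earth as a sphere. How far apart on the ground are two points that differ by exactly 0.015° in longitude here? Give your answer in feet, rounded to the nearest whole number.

4488 feet

At 34.99° a degree of longitude is 111320 × cos 34.99° ≈ 91199.1 m, so 0.015° corresponds to 1367.99 m.
In feet: 1367.99 m ÷ 0.3048 ≈ 4488.1 ft.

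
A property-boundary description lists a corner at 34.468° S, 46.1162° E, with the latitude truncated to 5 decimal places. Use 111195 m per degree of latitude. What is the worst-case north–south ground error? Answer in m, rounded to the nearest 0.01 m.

Truncating at 5 decimal places can drop up to a full unit in the last place, so the latitude may be off by as much as 1e-05°.
So the N–S error is at most 1e-05 × 111195 = 1.11195 m.

1.11 m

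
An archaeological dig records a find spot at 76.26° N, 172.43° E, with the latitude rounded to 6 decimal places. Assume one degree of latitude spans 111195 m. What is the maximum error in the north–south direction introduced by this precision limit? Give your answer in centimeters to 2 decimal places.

Rounding to 6 decimal places leaves the latitude within ±5e-07° of the true value.
North–south distance: 5e-07° × 111195 m/° = 0.0555975 m.
That is 0.0555975 m = 5.5597 cm.

5.56 centimeters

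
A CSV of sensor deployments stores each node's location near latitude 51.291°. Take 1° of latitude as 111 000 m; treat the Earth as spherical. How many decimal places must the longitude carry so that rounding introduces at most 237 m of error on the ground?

At 51.291° one degree of longitude covers 111000 × cos 51.291° ≈ 111000 × 0.6254 ≈ 69415.5 m.
With N decimal places the half-ulp bound is 0.5·10⁻ᴺ°, or 0.5·10⁻ᴺ × 69415.5 m on the ground.
Setting 34707.8 × 10⁻ᴺ ≤ 237 gives 10ᴺ ≥ 146.4, i.e. N ≥ 2.17.
So 3 decimal places suffice (34.7 m); 2 would allow up to 347 m.

3 decimal places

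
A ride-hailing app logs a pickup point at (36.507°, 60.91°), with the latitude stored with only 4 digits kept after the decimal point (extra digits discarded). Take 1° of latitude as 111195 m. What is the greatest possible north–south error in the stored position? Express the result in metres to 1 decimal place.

11.1 metres

Truncating at 4 decimal places can drop up to a full unit in the last place, so the latitude may be off by as much as 0.0001°.
North–south distance: 0.0001° × 111195 m/° = 11.1195 m.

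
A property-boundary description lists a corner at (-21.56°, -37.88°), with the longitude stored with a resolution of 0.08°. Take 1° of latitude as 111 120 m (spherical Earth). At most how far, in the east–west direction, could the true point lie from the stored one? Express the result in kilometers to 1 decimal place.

With a 0.08° grid the true value lies within half a step, ±0.08°/2 = ±0.04°, of the stored one.
One degree of longitude at 21.56° is 111120 × cos 21.56° ≈ 111120 × 0.9300 = 103345 m.
Maximum E–W displacement: 0.04 × 103345 = 4133.81 m.
That is 4133.81 m = 4.1338 km.

4.1 kilometers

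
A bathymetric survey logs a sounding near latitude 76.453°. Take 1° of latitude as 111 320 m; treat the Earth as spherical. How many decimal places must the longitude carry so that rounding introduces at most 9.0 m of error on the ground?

At 76.453° one degree of longitude covers 111320 × cos 76.453° ≈ 111320 × 0.2342 ≈ 26075.9 m.
Rounding to N decimal places gives at most 0.5 × 10⁻ᴺ degrees of error, i.e. 0.5 × 10⁻ᴺ × 26075.9 m.
Setting 13038 × 10⁻ᴺ ≤ 9.0 gives 10ᴺ ≥ 1449, i.e. N ≥ 3.16.
N = 3 would give 13 m (too coarse); N = 4 gives 1.3 m ≤ 9.0 m.

4 decimal places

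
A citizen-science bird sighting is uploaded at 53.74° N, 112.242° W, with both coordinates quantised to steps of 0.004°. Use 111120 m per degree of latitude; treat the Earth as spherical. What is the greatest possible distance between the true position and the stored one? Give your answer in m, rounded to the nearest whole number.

258 m

With a 0.004° grid the true value lies within half a step, ±0.004°/2 = ±0.002°, of the stored one.
N–S: 0.002° × 111120 m/° = 222.24 m.
E–W at 53.74°: 0.002° × 111120 × cos 53.74° = 0.002 × 111120 × 0.5915 ≈ 131.444 m.
Worst case both components are at the extreme and orthogonal: √(222.24² + 131.444²) ≈ 258.202 m.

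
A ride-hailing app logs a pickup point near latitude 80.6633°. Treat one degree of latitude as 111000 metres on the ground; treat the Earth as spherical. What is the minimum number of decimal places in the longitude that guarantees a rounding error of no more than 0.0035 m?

At 80.6633° one degree of longitude covers 111000 × cos 80.6633° ≈ 111000 × 0.1622 ≈ 18008.2 m.
With N decimal places the half-ulp bound is 0.5·10⁻ᴺ°, or 0.5·10⁻ᴺ × 18008.2 m on the ground.
Need 0.5 × 18008.2 × 10⁻ᴺ ≤ 0.0035 → 10⁻ᴺ ≤ 3.887e-07, so N ≥ 6.41.
At 6 places the error can reach 0.009 m, but 7 places keeps it to 0.0009 m.

7 decimal places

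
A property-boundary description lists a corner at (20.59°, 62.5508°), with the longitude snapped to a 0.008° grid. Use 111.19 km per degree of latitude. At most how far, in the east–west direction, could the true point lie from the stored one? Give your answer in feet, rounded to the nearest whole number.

1366 feet

With a 0.008° grid the true value lies within half a step, ±0.008°/2 = ±0.004°, of the stored one.
Parallels shrink by cos φ, so at 20.59° a degree of longitude is 111190 × 0.9361 ≈ 104087 m.
Maximum E–W displacement: 0.004 × 104087 = 416.349 m.
Converting: 416.349 m × 3.2808 ft/m ≈ 1366 ft.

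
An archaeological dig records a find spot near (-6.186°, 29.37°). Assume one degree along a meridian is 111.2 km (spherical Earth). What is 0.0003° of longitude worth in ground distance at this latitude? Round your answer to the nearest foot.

109 feet

One degree of longitude here spans 111200 × cos 6.186° = 111200 × 0.9942 ≈ 110553 m; 0.0003° of that is 33.1658 m.
In feet: 33.1658 m ÷ 0.3048 ≈ 108.81 ft.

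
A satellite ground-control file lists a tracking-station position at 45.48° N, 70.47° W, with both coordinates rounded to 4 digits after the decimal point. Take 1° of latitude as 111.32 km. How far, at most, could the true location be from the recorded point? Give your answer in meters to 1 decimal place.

6.8 meters

Rounding to 4 decimal places leaves each coordinate within ±5e-05° of the true value.
N–S: 5e-05° × 111320 m/° = 5.566 m.
East–west component at 45.48°: 5e-05° × 111320 × cos 45.48° ≈ 5e-05 × 78052.9 ≈ 3.90265 m.
Combining orthogonally: (5.566² + 3.90265²)^½ ≈ 6.79787 m.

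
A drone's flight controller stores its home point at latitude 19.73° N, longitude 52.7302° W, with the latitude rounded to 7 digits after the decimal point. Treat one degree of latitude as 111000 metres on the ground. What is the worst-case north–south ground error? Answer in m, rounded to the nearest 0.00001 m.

0.00555 m

Rounding to 7 decimal places leaves the latitude within ±5e-08° of the true value.
So the N–S error is at most 5e-08 × 111000 = 0.00555 m.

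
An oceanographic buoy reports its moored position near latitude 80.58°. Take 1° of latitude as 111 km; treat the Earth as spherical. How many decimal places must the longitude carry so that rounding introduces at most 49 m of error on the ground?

3

At 80.58° one degree of longitude covers 111000 × cos 80.58° ≈ 111000 × 0.1637 ≈ 18167.4 m.
Rounding to N decimal places gives at most 0.5 × 10⁻ᴺ degrees of error, i.e. 0.5 × 10⁻ᴺ × 18167.4 m.
Need 0.5 × 18167.4 × 10⁻ᴺ ≤ 49 → 10⁻ᴺ ≤ 5.394e-03, so N ≥ 2.27.
N = 2 would give 90.8 m (too coarse); N = 3 gives 9.08 m ≤ 49 m.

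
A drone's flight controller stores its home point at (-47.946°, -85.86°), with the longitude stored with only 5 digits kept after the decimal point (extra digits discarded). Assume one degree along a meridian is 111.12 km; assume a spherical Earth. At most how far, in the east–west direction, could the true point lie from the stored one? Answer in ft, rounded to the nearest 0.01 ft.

2.44 ft

Truncating at 5 decimal places can drop up to a full unit in the last place, so the longitude may be off by as much as 1e-05°.
One degree of longitude at 47.946° is 111120 × cos 47.946° ≈ 111120 × 0.6698 = 74431.6 m.
Maximum E–W displacement: 1e-05 × 74431.6 = 0.744316 m.
In feet: 0.744316 m ÷ 0.3048 ≈ 2.442 ft.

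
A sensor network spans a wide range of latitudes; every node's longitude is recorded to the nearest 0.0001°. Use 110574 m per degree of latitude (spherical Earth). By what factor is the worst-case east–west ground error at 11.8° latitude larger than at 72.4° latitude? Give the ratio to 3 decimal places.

Rounding to 4 decimal places leaves the longitude within ±5e-05° of the true value.
Error at 11.8° = 5e-05° × 110574 × cos 11.8° ≈ 5.5287 × 0.9789 = 5.4119 m.
Error at 72.4° = 5e-05° × 110574 × cos 72.4° ≈ 5.5287 × 0.3024 = 1.6717 m.
The ratio reduces to cos 11.8° / cos 72.4° = 0.9789/0.3024 ≈ 3.2373.

3.237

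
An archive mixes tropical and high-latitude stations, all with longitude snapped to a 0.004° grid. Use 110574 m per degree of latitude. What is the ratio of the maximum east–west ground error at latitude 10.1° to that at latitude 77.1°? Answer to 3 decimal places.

With a 0.004° grid the true value lies within half a step, ±0.004°/2 = ±0.002°, of the stored one.
At 10.1°: 0.002° × 110574 × cos 10.1° = 0.002 × 110574 × 0.9845 ≈ 217.72 m.
At 77.1°: 0.002° × 110574 × cos 77.1° = 0.002 × 110574 × 0.2233 ≈ 49.371 m.
The ratio reduces to cos 10.1° / cos 77.1° = 0.9845/0.2233 ≈ 4.4099.

4.410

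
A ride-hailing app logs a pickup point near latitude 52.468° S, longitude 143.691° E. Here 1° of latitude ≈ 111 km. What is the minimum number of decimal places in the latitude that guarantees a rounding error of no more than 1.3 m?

5

One degree of latitude covers 111000 m.
N decimal places → at most half a unit in the last place, 0.5 × 10⁻ᴺ° = 111000/2 × 10⁻ᴺ m.
Setting 55500 × 10⁻ᴺ ≤ 1.3 gives 10ᴺ ≥ 4.269e+04, i.e. N ≥ 4.63.
N = 4 would give 5.55 m (too coarse); N = 5 gives 0.555 m ≤ 1.3 m.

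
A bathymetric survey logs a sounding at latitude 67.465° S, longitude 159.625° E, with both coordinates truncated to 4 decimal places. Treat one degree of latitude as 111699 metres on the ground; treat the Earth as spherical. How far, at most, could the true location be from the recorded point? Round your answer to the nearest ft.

39 ft

Truncating at 4 decimal places can drop up to a full unit in the last place, so each coordinate may be off by as much as 0.0001°.
North–south component: 0.0001° × 111699 = 11.1699 m.
E–W at 67.465°: 0.0001° × 111699 × cos 67.465° = 0.0001 × 111699 × 0.3832 ≈ 4.28084 m.
Combining orthogonally: (11.1699² + 4.28084²)^½ ≈ 11.9621 m.
In feet: 11.9621 m ÷ 0.3048 ≈ 39.246 ft.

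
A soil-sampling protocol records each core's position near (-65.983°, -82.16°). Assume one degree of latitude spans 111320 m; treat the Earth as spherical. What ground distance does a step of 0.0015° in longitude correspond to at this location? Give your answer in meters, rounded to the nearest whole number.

68 meters

At 65.983° a degree of longitude is 111320 × cos 65.983° ≈ 45308.1 m, so 0.0015° corresponds to 67.9621 m.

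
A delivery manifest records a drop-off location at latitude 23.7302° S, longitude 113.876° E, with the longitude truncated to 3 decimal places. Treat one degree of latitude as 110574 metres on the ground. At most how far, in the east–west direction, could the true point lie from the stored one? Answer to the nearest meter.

Truncating at 3 decimal places can drop up to a full unit in the last place, so the longitude may be off by as much as 0.001°.
One degree of longitude at 23.7302° is 110574 × cos 23.7302° ≈ 110574 × 0.9155 = 101225 m.
So at most 0.001° × 101225 ≈ 101.225 m east–west.

101 meters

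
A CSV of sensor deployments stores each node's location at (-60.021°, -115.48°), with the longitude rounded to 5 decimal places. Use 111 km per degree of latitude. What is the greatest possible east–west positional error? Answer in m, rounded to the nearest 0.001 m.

0.277 m

Rounding to 5 decimal places leaves the longitude within ±5e-06° of the true value.
At latitude 60.021° a degree of longitude spans 111000 m × cos 60.021° = 111000 × 0.4997 ≈ 55464.8 m.
Maximum E–W displacement: 5e-06 × 55464.8 = 0.277324 m.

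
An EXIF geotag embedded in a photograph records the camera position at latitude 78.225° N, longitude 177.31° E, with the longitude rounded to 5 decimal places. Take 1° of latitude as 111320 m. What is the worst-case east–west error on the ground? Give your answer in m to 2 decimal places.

Rounding to 5 decimal places leaves the longitude within ±5e-06° of the true value.
At latitude 78.225° a degree of longitude spans 111320 m × cos 78.225° = 111320 × 0.2041 ≈ 22717 m.
So at most 5e-06° × 22717 ≈ 0.113585 m east–west.

0.11 m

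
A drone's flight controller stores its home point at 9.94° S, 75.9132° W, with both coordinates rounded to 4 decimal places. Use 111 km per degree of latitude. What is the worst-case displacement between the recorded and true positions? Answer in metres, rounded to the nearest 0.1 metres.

7.8 metres

Rounding to 4 decimal places leaves each coordinate within ±5e-05° of the true value.
Latitude error → 5e-05 × 111000 = 5.55 m along the meridian.
E–W at 9.94°: 5e-05° × 111000 × cos 9.94° = 5e-05 × 111000 × 0.9850 ≈ 5.46669 m.
Combining orthogonally: (5.55² + 5.46669²)^½ ≈ 7.7902 m.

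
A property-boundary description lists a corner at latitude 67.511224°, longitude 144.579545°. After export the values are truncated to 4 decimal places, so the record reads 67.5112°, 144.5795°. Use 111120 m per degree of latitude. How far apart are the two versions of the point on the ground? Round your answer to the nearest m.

The latitude changed by +0.000024° and the longitude by +0.000045°.
North–south shift: 0.000024 × 111120 = 2.66688 m.
E–W at 67.5112°: 0.000045° × 111120 × cos 67.5112° = 0.000045 × 111120 × 0.3825 ≈ 1.91267 m.
Combined displacement = (2.66688² + 1.91267²)^½ ≈ 3.28185 m.

3 m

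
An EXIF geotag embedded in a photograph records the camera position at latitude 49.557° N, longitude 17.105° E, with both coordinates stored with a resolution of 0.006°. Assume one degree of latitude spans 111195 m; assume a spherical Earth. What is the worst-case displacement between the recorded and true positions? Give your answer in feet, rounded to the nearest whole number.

1305 feet

With a 0.006° grid the true value lies within half a step, ±0.006°/2 = ±0.003°, of the stored one.
North–south component: 0.003° × 111195 = 333.585 m.
E–W at 49.557°: 0.003° × 111195 × cos 49.557° = 0.003 × 111195 × 0.6487 ≈ 216.394 m.
Combining orthogonally: (333.585² + 216.394²)^½ ≈ 397.624 m.
Converting: 397.624 m × 3.2808 ft/m ≈ 1304.5 ft.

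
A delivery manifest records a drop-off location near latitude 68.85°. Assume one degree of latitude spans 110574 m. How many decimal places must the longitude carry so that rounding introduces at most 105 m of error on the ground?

At 68.85° one degree of longitude covers 110574 × cos 68.85° ≈ 110574 × 0.3608 ≈ 39896.3 m.
With N decimal places the half-ulp bound is 0.5·10⁻ᴺ°, or 0.5·10⁻ᴺ × 39896.3 m on the ground.
Need 0.5 × 39896.3 × 10⁻ᴺ ≤ 105 → 10⁻ᴺ ≤ 5.264e-03, so N ≥ 2.28.
So 3 decimal places suffice (19.9 m); 2 would allow up to 199 m.

3 decimal places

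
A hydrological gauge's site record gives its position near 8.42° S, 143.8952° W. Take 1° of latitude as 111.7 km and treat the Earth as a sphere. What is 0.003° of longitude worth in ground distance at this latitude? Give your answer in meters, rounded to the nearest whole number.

0.003° of longitude at 8.42° is 0.003 × 111700 × cos 8.42° ≈ 0.003 × 110496 = 331.488 m.

331 meters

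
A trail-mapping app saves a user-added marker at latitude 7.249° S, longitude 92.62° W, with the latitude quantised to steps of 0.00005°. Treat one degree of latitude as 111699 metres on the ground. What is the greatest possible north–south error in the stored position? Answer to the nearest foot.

With a 0.00005° grid the true value lies within half a step, ±0.00005°/2 = ±2.5e-05°, of the stored one.
North–south distance: 2.5e-05° × 111699 m/° = 2.79248 m.
Converting: 2.79248 m × 3.2808 ft/m ≈ 9.1617 ft.

9 feet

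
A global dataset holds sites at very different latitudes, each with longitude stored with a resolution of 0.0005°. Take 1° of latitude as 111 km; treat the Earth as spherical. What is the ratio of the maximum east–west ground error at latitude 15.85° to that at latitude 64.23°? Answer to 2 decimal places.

2.21

With a 0.0005° grid the true value lies within half a step, ±0.0005°/2 = ±0.00025°, of the stored one.
At 15.85°: 0.00025° × 111000 × cos 15.85° = 0.00025 × 111000 × 0.9620 ≈ 26.695 m.
Error at 64.23° = 0.00025° × 111000 × cos 64.23° ≈ 27.75 × 0.4348 = 12.065 m.
Ratio: 26.695 / 12.065 = cos 15.85° / cos 64.23° ≈ 2.2127.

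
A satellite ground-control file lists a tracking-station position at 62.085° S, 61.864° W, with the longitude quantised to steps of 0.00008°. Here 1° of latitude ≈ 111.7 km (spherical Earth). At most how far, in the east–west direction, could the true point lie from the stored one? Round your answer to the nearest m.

With a 0.00008° grid the true value lies within half a step, ±0.00008°/2 = ±4e-05°, of the stored one.
One degree of longitude at 62.085° is 111700 × cos 62.085° ≈ 111700 × 0.4682 = 52293.6 m.
So at most 4e-05° × 52293.6 ≈ 2.09174 m east–west.

2 m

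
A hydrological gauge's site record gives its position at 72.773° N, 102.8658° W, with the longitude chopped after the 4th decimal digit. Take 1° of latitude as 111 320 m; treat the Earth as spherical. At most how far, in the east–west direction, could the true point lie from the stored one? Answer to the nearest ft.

Truncating at 4 decimal places can drop up to a full unit in the last place, so the longitude may be off by as much as 0.0001°.
One degree of longitude at 72.773° is 111320 × cos 72.773° ≈ 111320 × 0.2962 = 32968.3 m.
Maximum E–W displacement: 0.0001 × 32968.3 = 3.29683 m.
Converting: 3.29683 m × 3.2808 ft/m ≈ 10.816 ft.

11 ft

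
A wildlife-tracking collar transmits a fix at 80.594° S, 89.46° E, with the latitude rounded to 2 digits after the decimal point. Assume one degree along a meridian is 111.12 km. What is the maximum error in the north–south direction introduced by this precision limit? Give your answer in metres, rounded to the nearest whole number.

556 metres

Rounding to 2 decimal places leaves the latitude within ±0.005° of the true value.
So the N–S error is at most 0.005 × 111120 = 555.6 m.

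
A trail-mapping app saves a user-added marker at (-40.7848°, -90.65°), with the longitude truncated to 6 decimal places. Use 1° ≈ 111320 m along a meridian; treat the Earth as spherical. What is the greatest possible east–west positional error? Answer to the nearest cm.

Truncating at 6 decimal places can drop up to a full unit in the last place, so the longitude may be off by as much as 1e-06°.
Parallels shrink by cos φ, so at 40.7848° a degree of longitude is 111320 × 0.7572 ≈ 84288 m.
East–west error: 1e-06° × 84288 m/° ≈ 0.084288 m.
That is 0.084288 m = 8.4288 cm.

8 cm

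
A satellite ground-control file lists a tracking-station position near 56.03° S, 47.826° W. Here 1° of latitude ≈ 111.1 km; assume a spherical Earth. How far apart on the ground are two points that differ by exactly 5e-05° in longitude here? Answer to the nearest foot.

One degree of longitude here spans 111100 × cos 56.03° = 111100 × 0.5588 ≈ 62078.1 m; 5e-05° of that is 3.1039 m.
Converting: 3.1039 m × 3.2808 ft/m ≈ 10.183 ft.

10 feet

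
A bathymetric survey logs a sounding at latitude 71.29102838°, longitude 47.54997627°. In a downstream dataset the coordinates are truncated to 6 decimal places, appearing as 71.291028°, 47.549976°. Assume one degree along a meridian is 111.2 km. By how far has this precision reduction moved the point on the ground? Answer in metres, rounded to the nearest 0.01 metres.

The latitude changed by +0.00000038° and the longitude by +0.00000027°.
North–south shift: 0.00000038 × 111200 = 0.042256 m.
East–west at this latitude: 0.00000027° × 111200 × cos 71.291° ≈ 0.00000027 × 35668.7 = 0.00963054 m.
Hypotenuse of the two orthogonal shifts: √(0.042256² + 0.00963054²) = 0.0433396 m.

0.04 metres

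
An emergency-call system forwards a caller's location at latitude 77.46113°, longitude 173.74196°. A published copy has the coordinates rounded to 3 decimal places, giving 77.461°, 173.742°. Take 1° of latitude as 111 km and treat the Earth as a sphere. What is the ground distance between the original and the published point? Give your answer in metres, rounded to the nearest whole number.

Δlat = 77.46113 − 77.461 = +0.00013°; Δlon = 173.74196 − 173.742 = -0.00004°.
N–S: 0.00013° × 111000 m/° = 14.43 m.
East–west at this latitude: -0.00004° × 111000 × cos 77.461° ≈ -0.00004 × 24098.6 = -0.963942 m.
Combined displacement = (14.43² + 0.963942²)^½ ≈ 14.4622 m.

14 metres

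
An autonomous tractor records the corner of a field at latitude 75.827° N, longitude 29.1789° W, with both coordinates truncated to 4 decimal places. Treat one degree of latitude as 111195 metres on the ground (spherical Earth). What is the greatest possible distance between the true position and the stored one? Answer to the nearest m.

Truncating at 4 decimal places can drop up to a full unit in the last place, so each coordinate may be off by as much as 0.0001°.
N–S: 0.0001° × 111195 m/° = 11.1195 m.
Longitude error → 0.0001 × 111195 × cos 75.827° = 0.0001 × 111195 × 0.2449 ≈ 2.72262 m.
Worst case both components are at the extreme and orthogonal: √(11.1195² + 2.72262²) ≈ 11.448 m.

11 m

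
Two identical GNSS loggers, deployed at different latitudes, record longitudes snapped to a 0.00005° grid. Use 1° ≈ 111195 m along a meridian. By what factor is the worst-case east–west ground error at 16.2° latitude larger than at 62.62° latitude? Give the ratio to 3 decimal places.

2.088

With a 0.00005° grid the true value lies within half a step, ±0.00005°/2 = ±2.5e-05°, of the stored one.
Error at 16.2° = 2.5e-05° × 111195 × cos 16.2° ≈ 2.7799 × 0.9603 = 2.6695 m.
Error at 62.62° = 2.5e-05° × 111195 × cos 62.62° ≈ 2.7799 × 0.4599 = 1.2784 m.
The ratio reduces to cos 16.2° / cos 62.62° = 0.9603/0.4599 ≈ 2.0881.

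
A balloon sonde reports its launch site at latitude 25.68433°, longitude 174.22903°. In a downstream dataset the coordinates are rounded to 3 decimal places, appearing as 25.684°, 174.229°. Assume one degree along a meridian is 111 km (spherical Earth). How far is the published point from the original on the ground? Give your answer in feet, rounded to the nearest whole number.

The latitude changed by +0.00033° and the longitude by +0.00003°.
North–south shift: 0.00033 × 111000 = 36.63 m.
E–W at 25.684°: 0.00003° × 111000 × cos 25.684° = 0.00003 × 111000 × 0.9012 ≈ 3.00099 m.
Distance: √(36.63² + 3.00099²) ≈ 36.7527 m.
Converting: 36.7527 m × 3.2808 ft/m ≈ 120.58 ft.

121 feet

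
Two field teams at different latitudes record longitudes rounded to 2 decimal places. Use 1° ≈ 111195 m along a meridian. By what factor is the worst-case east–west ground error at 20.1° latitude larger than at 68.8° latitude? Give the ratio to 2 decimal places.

2.60

Rounding to 2 decimal places leaves the longitude within ±0.005° of the true value.
At 20.1°: 0.005° × 111195 × cos 20.1° = 0.005 × 111195 × 0.9391 ≈ 522.11 m.
At 68.8°: 0.005° × 111195 × cos 68.8° = 0.005 × 111195 × 0.3616 ≈ 201.05 m.
The ratio reduces to cos 20.1° / cos 68.8° = 0.9391/0.3616 ≈ 2.5969.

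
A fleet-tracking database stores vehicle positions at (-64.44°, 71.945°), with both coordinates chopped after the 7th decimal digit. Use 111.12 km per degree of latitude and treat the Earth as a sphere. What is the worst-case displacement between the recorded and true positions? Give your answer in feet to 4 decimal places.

Truncating at 7 decimal places can drop up to a full unit in the last place, so each coordinate may be off by as much as 1e-07°.
Latitude error → 1e-07 × 111120 = 0.011112 m along the meridian.
Longitude error → 1e-07 × 111120 × cos 64.44° = 1e-07 × 111120 × 0.4315 ≈ 0.00479434 m.
Combining orthogonally: (0.011112² + 0.00479434²)^½ ≈ 0.0121022 m.
Converting: 0.0121022 m × 3.2808 ft/m ≈ 0.039705 ft.

0.0397 feet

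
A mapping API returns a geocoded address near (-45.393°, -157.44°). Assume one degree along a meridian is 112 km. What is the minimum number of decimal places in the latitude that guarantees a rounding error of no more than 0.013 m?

One degree of latitude covers 112000 m.
With N decimal places the half-ulp bound is 0.5·10⁻ᴺ°, or 0.5·10⁻ᴺ × 112000 m on the ground.
Setting 56000 × 10⁻ᴺ ≤ 0.013 gives 10ᴺ ≥ 4.308e+06, i.e. N ≥ 6.63.
At 6 places the error can reach 0.056 m, but 7 places keeps it to 0.0056 m.

7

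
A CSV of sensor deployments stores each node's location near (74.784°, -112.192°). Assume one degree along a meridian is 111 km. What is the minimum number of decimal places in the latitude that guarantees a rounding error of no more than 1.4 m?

One degree of latitude covers 111000 m.
N decimal places → at most half a unit in the last place, 0.5 × 10⁻ᴺ° = 111000/2 × 10⁻ᴺ m.
Setting 55500 × 10⁻ᴺ ≤ 1.4 gives 10ᴺ ≥ 3.964e+04, i.e. N ≥ 4.60.
So 5 decimal places suffice (0.555 m); 4 would allow up to 5.55 m.

5 decimal places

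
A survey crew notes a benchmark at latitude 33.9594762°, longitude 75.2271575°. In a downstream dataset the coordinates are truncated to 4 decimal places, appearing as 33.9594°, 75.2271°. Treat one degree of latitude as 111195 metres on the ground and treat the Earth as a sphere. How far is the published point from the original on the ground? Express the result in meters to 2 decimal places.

Δlat = 33.9594762 − 33.9594 = +0.0000762°; Δlon = 75.2271575 − 75.2271 = +0.0000575°.
North–south shift: 0.0000762 × 111195 = 8.47306 m.
E–W at 33.9594°: 0.0000575° × 111195 × cos 33.9594° = 0.0000575 × 111195 × 0.8294 ≈ 5.30316 m.
Combined displacement = (8.47306² + 5.30316²)^½ ≈ 9.99581 m.

10.00 meters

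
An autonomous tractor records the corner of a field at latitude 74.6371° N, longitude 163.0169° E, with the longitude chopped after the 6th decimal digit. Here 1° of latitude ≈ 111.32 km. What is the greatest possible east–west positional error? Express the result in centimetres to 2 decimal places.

Truncating at 6 decimal places can drop up to a full unit in the last place, so the longitude may be off by as much as 1e-06°.
One degree of longitude at 74.6371° is 111320 × cos 74.6371° ≈ 111320 × 0.2649 = 29492.2 m.
Maximum E–W displacement: 1e-06 × 29492.2 = 0.0294922 m.
That is 0.0294922 m = 2.9492 cm.

2.95 centimetres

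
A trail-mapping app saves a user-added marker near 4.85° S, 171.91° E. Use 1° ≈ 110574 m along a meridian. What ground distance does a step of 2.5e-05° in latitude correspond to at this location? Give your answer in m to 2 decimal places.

2.76 m

2.5e-05° × 110574 m/° = 2.76435 m.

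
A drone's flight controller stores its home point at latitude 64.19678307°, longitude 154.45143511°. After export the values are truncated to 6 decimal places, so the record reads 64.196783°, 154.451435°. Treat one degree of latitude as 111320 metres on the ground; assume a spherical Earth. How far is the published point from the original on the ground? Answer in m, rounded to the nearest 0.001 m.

The latitude changed by +0.00000007° and the longitude by +0.00000011°.
North–south shift: 0.00000007 × 111320 = 0.0077924 m.
E–W at 64.1968°: 0.00000011° × 111320 × cos 64.1968° = 0.00000011 × 111320 × 0.4353 ≈ 0.00533011 m.
Distance: √(0.0077924² + 0.00533011²) ≈ 0.00944095 m.

0.009 m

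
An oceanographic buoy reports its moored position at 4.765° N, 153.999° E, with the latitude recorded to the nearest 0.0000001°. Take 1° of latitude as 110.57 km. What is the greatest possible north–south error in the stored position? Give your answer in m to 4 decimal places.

Rounding to 7 decimal places leaves the latitude within ±5e-08° of the true value.
Along the meridian that is 5e-08° × 110570 m/° = 0.0055285 m.

0.0055 m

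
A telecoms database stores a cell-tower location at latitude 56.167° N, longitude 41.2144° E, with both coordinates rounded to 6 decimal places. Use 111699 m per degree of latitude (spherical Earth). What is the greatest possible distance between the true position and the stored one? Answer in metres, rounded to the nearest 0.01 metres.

0.06 metres

Rounding to 6 decimal places leaves each coordinate within ±5e-07° of the true value.
Latitude error → 5e-07 × 111699 = 0.0558495 m along the meridian.
E–W at 56.167°: 5e-07° × 111699 × cos 56.167° = 5e-07 × 111699 × 0.5568 ≈ 0.0310956 m.
Combining orthogonally: (0.0558495² + 0.0310956²)^½ ≈ 0.0639226 m.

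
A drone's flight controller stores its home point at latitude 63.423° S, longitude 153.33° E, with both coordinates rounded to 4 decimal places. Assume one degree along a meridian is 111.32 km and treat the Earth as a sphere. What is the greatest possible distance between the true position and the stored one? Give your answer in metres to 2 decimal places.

Rounding to 4 decimal places leaves each coordinate within ±5e-05° of the true value.
N–S: 5e-05° × 111320 m/° = 5.566 m.
E–W at 63.423°: 5e-05° × 111320 × cos 63.423° = 5e-05 × 111320 × 0.4474 ≈ 2.49023 m.
Combining orthogonally: (5.566² + 2.49023²)^½ ≈ 6.09767 m.

6.10 metres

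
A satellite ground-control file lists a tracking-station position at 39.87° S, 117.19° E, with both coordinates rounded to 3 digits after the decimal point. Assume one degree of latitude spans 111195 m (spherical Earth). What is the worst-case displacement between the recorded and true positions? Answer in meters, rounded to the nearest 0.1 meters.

Rounding to 3 decimal places leaves each coordinate within ±0.0005° of the true value.
North–south component: 0.0005° × 111195 = 55.5975 m.
E–W at 39.87°: 0.0005° × 111195 × cos 39.87° = 0.0005 × 111195 × 0.7675 ≈ 42.6711 m.
Combining orthogonally: (55.5975² + 42.6711²)^½ ≈ 70.085 m.

70.1 meters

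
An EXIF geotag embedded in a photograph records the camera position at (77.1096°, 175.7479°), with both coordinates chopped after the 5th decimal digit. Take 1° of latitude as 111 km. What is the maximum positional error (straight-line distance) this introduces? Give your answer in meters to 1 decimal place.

Truncating at 5 decimal places can drop up to a full unit in the last place, so each coordinate may be off by as much as 1e-05°.
Latitude error → 1e-05 × 111000 = 1.11 m along the meridian.
Longitude error → 1e-05 × 111000 × cos 77.1096° = 1e-05 × 111000 × 0.2231 ≈ 0.247626 m.
Worst case both components are at the extreme and orthogonal: √(1.11² + 0.247626²) ≈ 1.13729 m.

1.1 meters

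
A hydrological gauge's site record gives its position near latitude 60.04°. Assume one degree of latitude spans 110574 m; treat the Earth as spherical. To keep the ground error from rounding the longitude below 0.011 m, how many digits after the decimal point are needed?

At 60.04° one degree of longitude covers 110574 × cos 60.04° ≈ 110574 × 0.4994 ≈ 55220.1 m.
With N decimal places the half-ulp bound is 0.5·10⁻ᴺ°, or 0.5·10⁻ᴺ × 55220.1 m on the ground.
Setting 27610.1 × 10⁻ᴺ ≤ 0.011 gives 10ᴺ ≥ 2.51e+06, i.e. N ≥ 6.40.
So 7 decimal places suffice (0.00276 m); 6 would allow up to 0.0276 m.

7 decimal places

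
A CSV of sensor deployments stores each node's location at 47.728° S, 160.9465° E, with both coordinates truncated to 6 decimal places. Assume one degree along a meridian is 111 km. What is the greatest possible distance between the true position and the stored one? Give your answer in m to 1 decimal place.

Truncating at 6 decimal places can drop up to a full unit in the last place, so each coordinate may be off by as much as 1e-06°.
N–S: 1e-06° × 111000 m/° = 0.111 m.
East–west component at 47.728°: 1e-06° × 111000 × cos 47.728° ≈ 1e-06 × 74664.3 ≈ 0.0746643 m.
Worst case both components are at the extreme and orthogonal: √(0.111² + 0.0746643²) ≈ 0.133775 m.

0.1 m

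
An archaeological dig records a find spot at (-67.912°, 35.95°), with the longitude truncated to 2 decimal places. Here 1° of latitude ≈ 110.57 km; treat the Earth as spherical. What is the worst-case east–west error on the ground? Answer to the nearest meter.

Truncating at 2 decimal places can drop up to a full unit in the last place, so the longitude may be off by as much as 0.01°.
Parallels shrink by cos φ, so at 67.912° a degree of longitude is 110570 × 0.3760 ≈ 41577.7 m.
Maximum E–W displacement: 0.01 × 41577.7 = 415.777 m.

416 meters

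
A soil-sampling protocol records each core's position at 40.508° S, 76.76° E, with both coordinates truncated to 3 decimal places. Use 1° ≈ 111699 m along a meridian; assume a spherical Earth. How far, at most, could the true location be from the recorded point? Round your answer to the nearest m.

140 m

Truncating at 3 decimal places can drop up to a full unit in the last place, so each coordinate may be off by as much as 0.001°.
North–south component: 0.001° × 111699 = 111.699 m.
E–W at 40.508°: 0.001° × 111699 × cos 40.508° = 0.001 × 111699 × 0.7603 ≈ 84.9265 m.
Worst case both components are at the extreme and orthogonal: √(111.699² + 84.9265²) ≈ 140.318 m.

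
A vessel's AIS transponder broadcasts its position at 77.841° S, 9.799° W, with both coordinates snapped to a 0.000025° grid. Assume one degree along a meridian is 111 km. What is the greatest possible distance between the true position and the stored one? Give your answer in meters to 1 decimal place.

1.4 meters

With a 0.000025° grid the true value lies within half a step, ±0.000025°/2 = ±1.25e-05°, of the stored one.
N–S: 1.25e-05° × 111000 m/° = 1.3875 m.
E–W at 77.841°: 1.25e-05° × 111000 × cos 77.841° = 1.25e-05 × 111000 × 0.2106 ≈ 0.292243 m.
Combining orthogonally: (1.3875² + 0.292243²)^½ ≈ 1.41794 m.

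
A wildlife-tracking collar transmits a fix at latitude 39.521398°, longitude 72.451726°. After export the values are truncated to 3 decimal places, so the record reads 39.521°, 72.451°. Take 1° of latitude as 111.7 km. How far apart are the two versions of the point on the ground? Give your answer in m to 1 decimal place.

76.7 m

The latitude changed by +0.000398° and the longitude by +0.000726°.
North–south shift: 0.000398 × 111700 = 44.4566 m.
East–west at this latitude: 0.000726° × 111700 × cos 39.521° ≈ 0.000726 × 86164.4 = 62.5554 m.
Hypotenuse of the two orthogonal shifts: √(44.4566² + 62.5554²) = 76.7435 m.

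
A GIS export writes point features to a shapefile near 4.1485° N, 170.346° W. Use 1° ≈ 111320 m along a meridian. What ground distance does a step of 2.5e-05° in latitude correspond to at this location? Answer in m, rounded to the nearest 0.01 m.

Along a meridian 2.5e-05° is 2.5e-05 × 111320 = 2.783 m.

2.78 m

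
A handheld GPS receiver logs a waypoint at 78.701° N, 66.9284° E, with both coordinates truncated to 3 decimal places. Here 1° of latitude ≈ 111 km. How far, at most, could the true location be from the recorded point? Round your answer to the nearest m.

113 m

Truncating at 3 decimal places can drop up to a full unit in the last place, so each coordinate may be off by as much as 0.001°.
N–S: 0.001° × 111000 m/° = 111 m.
Longitude error → 0.001 × 111000 × cos 78.701° = 0.001 × 111000 × 0.1959 ≈ 21.7481 m.
Combining orthogonally: (111² + 21.7481²)^½ ≈ 113.11 m.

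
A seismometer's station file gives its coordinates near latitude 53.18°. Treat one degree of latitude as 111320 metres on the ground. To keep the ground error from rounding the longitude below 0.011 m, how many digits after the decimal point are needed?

At 53.18° one degree of longitude covers 111320 × cos 53.18° ≈ 111320 × 0.5993 ≈ 66714.4 m.
Rounding to N decimal places gives at most 0.5 × 10⁻ᴺ degrees of error, i.e. 0.5 × 10⁻ᴺ × 66714.4 m.
Need 0.5 × 66714.4 × 10⁻ᴺ ≤ 0.011 → 10⁻ᴺ ≤ 3.298e-07, so N ≥ 6.48.
At 6 places the error can reach 0.0334 m, but 7 places keeps it to 0.00334 m.

7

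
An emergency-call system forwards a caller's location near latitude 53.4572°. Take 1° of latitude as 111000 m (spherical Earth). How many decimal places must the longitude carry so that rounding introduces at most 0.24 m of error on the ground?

6

At 53.4572° one degree of longitude covers 111000 × cos 53.4572° ≈ 111000 × 0.5954 ≈ 66092 m.
N decimal places → at most half a unit in the last place, 0.5 × 10⁻ᴺ° = 66092/2 × 10⁻ᴺ m.
Need 0.5 × 66092 × 10⁻ᴺ ≤ 0.24 → 10⁻ᴺ ≤ 7.263e-06, so N ≥ 5.14.
At 5 places the error can reach 0.33 m, but 6 places keeps it to 0.033 m.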